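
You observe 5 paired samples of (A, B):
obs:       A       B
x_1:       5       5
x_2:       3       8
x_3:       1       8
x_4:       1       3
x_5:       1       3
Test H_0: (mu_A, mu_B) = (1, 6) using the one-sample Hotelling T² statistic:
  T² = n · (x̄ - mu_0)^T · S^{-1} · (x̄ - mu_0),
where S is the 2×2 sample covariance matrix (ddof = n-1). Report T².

Step 1 — sample mean vector:
  mean(A) = (5 + 3 + 1 + 1 + 1) / 5 = 11/5 = 2.2
  mean(B) = (5 + 8 + 8 + 3 + 3) / 5 = 27/5 = 5.4
  x̄ = (2.2, 5.4),  deviation x̄ - mu_0 = (2.2, 5.4) - (1, 6) = (1.2, -0.6).

Step 2 — sample covariance matrix, S[i,j] = (1/(n-1)) · Σ_k (x_{k,i} - mean_i) · (x_{k,j} - mean_j), divisor n-1 = 4:
  S[A,A] = ((2.8)·(2.8) + (0.8)·(0.8) + (-1.2)·(-1.2) + (-1.2)·(-1.2) + (-1.2)·(-1.2)) / 4 = 12.8/4 = 3.2
  S[A,B] = ((2.8)·(-0.4) + (0.8)·(2.6) + (-1.2)·(2.6) + (-1.2)·(-2.4) + (-1.2)·(-2.4)) / 4 = 3.6/4 = 0.9
  S[B,B] = ((-0.4)·(-0.4) + (2.6)·(2.6) + (2.6)·(2.6) + (-2.4)·(-2.4) + (-2.4)·(-2.4)) / 4 = 25.2/4 = 6.3
  S = [[3.2, 0.9],
 [0.9, 6.3]].

Step 3 — invert S. det(S) = 3.2·6.3 - (0.9)² = 19.35.
  S^{-1} = (1/det) · [[d, -b], [-b, a]] = [[0.3256, -0.0465],
 [-0.0465, 0.1654]].

Step 4 — quadratic form (x̄ - mu_0)^T · S^{-1} · (x̄ - mu_0):
  S^{-1} · (x̄ - mu_0) = (0.4186, -0.155),
  (x̄ - mu_0)^T · [...] = (1.2)·(0.4186) + (-0.6)·(-0.155) = 0.5953.

Step 5 — scale by n: T² = 5 · 0.5953 = 2.9767.

T² ≈ 2.9767


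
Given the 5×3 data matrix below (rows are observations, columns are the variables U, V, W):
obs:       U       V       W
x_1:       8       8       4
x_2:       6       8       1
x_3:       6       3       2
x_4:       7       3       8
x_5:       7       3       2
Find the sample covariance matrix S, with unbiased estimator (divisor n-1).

Step 1 — column means:
  mean(U) = (8 + 6 + 6 + 7 + 7) / 5 = 34/5 = 6.8
  mean(V) = (8 + 8 + 3 + 3 + 3) / 5 = 25/5 = 5
  mean(W) = (4 + 1 + 2 + 8 + 2) / 5 = 17/5 = 3.4

Step 2 — sample covariance S[i,j] = (1/(n-1)) · Σ_k (x_{k,i} - mean_i) · (x_{k,j} - mean_j), with n-1 = 4.
  S[U,U] = ((1.2)·(1.2) + (-0.8)·(-0.8) + (-0.8)·(-0.8) + (0.2)·(0.2) + (0.2)·(0.2)) / 4 = 2.8/4 = 0.7
  S[U,V] = ((1.2)·(3) + (-0.8)·(3) + (-0.8)·(-2) + (0.2)·(-2) + (0.2)·(-2)) / 4 = 2/4 = 0.5
  S[U,W] = ((1.2)·(0.6) + (-0.8)·(-2.4) + (-0.8)·(-1.4) + (0.2)·(4.6) + (0.2)·(-1.4)) / 4 = 4.4/4 = 1.1
  S[V,V] = ((3)·(3) + (3)·(3) + (-2)·(-2) + (-2)·(-2) + (-2)·(-2)) / 4 = 30/4 = 7.5
  S[V,W] = ((3)·(0.6) + (3)·(-2.4) + (-2)·(-1.4) + (-2)·(4.6) + (-2)·(-1.4)) / 4 = -9/4 = -2.25
  S[W,W] = ((0.6)·(0.6) + (-2.4)·(-2.4) + (-1.4)·(-1.4) + (4.6)·(4.6) + (-1.4)·(-1.4)) / 4 = 31.2/4 = 7.8

S is symmetric (S[j,i] = S[i,j]). Assembling:

S = [[0.7, 0.5, 1.1],
 [0.5, 7.5, -2.25],
 [1.1, -2.25, 7.8]]


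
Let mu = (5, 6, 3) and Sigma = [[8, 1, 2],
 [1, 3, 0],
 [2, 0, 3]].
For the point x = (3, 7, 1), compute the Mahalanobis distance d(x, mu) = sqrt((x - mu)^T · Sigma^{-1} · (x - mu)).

Step 1 — centre the observation: (x - mu) = (-2, 1, -2).

Step 2 — invert Sigma (cofactor / det for 3×3, or solve directly):
  Sigma^{-1} = [[0.1579, -0.0526, -0.1053],
 [-0.0526, 0.3509, 0.0351],
 [-0.1053, 0.0351, 0.4035]].

Step 3 — form the quadratic (x - mu)^T · Sigma^{-1} · (x - mu):
  Sigma^{-1} · (x - mu) = (-0.1579, 0.386, -0.5614).
  (x - mu)^T · [Sigma^{-1} · (x - mu)] = (-2)·(-0.1579) + (1)·(0.386) + (-2)·(-0.5614) = 1.8246.

Step 4 — take square root: d = √(1.8246) ≈ 1.3508.

d(x, mu) = √(1.8246) ≈ 1.3508


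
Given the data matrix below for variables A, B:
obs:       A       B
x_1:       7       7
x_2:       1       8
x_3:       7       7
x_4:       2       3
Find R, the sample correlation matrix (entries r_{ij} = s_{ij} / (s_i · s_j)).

Step 1 — column means:
  mean(A) = (7 + 1 + 7 + 2) / 4 = 17/4 = 4.25
  mean(B) = (7 + 8 + 7 + 3) / 4 = 25/4 = 6.25

Step 2 — sample variances and covariances s[i,j] = (1/(n-1)) · Σ_k (x_{k,i} - mean_i) · (x_{k,j} - mean_j), with n-1 = 3:
  s[A,A] = ((2.75)·(2.75) + (-3.25)·(-3.25) + (2.75)·(2.75) + (-2.25)·(-2.25)) / 3 = 30.75/3 = 10.25
  s[A,B] = ((2.75)·(0.75) + (-3.25)·(1.75) + (2.75)·(0.75) + (-2.25)·(-3.25)) / 3 = 5.75/3 = 1.9167
  s[B,B] = ((0.75)·(0.75) + (1.75)·(1.75) + (0.75)·(0.75) + (-3.25)·(-3.25)) / 3 = 14.75/3 = 4.9167
  Sample standard deviations s_i = √(s[i,i]):
  s(A) = √(10.25) = 3.2016
  s(B) = √(4.9167) = 2.2174

Step 3 — r_{ij} = s_{ij} / (s_i · s_j):
  r[A,A] = 1 (diagonal).
  r[A,B] = 1.9167 / (3.2016 · 2.2174) = 1.9167 / 7.099 = 0.27
  r[B,B] = 1 (diagonal).

R is symmetric with unit diagonal. Assembling:

R = [[1, 0.27],
 [0.27, 1]]


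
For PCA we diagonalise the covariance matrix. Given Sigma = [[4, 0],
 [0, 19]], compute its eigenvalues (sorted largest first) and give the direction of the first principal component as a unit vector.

Step 1 — characteristic polynomial of 2×2 Sigma:
  det(Sigma - λI) = λ² - trace · λ + det = 0.
  trace = 4 + 19 = 23, det = 4·19 - (0)² = 76.
Step 2 — discriminant:
  Δ = trace² - 4·det = 529 - 304 = 225.
Step 3 — eigenvalues:
  λ = (trace ± √Δ)/2 = (23 ± 15)/2,
  λ_1 = 19,  λ_2 = 4.

Step 4 — unit eigenvector for λ_1: Sigma is diagonal, so its eigenvectors are the coordinate axes. λ_1 = 19 is the diagonal entry on the second coordinate axis, hence
  v_1 = (0, 1) (||v_1|| = 1).

λ_1 = 19,  λ_2 = 4;  v_1 ≈ (0, 1)


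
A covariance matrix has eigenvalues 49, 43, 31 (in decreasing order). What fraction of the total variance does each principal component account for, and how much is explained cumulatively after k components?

Step 1 — total variance = trace(Sigma) = Σ λ_i = 49 + 43 + 31 = 123.

Step 2 — fraction explained by component i = λ_i / Σ λ:
  PC1: 49/123 = 0.3984
  PC2: 43/123 = 0.3496
  PC3: 31/123 = 0.252

Step 3 — cumulative fraction after k components = (λ_1 + ... + λ_k) / Σ λ:
  k = 1: 49/123 = 0.3984
  k = 2: (49 + 43)/123 = 92/123 = 0.748
  k = 3: (49 + 43 + 31)/123 = 123/123 = 1

Summary (fraction, with percent):

explained: PC1 0.3984 (39.84%), PC2 0.3496 (34.96%), PC3 0.252 (25.2%);  cumulative: 0.3984, 0.748, 1


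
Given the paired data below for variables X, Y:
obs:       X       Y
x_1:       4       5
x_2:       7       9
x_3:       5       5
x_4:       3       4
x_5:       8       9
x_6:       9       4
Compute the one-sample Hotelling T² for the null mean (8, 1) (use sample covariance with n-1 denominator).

Step 1 — sample mean vector:
  mean(X) = (4 + 7 + 5 + 3 + 8 + 9) / 6 = 36/6 = 6
  mean(Y) = (5 + 9 + 5 + 4 + 9 + 4) / 6 = 36/6 = 6
  x̄ = (6, 6),  deviation x̄ - mu_0 = (6, 6) - (8, 1) = (-2, 5).

Step 2 — sample covariance matrix, S[i,j] = (1/(n-1)) · Σ_k (x_{k,i} - mean_i) · (x_{k,j} - mean_j), divisor n-1 = 5:
  S[X,X] = ((-2)·(-2) + (1)·(1) + (-1)·(-1) + (-3)·(-3) + (2)·(2) + (3)·(3)) / 5 = 28/5 = 5.6
  S[X,Y] = ((-2)·(-1) + (1)·(3) + (-1)·(-1) + (-3)·(-2) + (2)·(3) + (3)·(-2)) / 5 = 12/5 = 2.4
  S[Y,Y] = ((-1)·(-1) + (3)·(3) + (-1)·(-1) + (-2)·(-2) + (3)·(3) + (-2)·(-2)) / 5 = 28/5 = 5.6
  S = [[5.6, 2.4],
 [2.4, 5.6]].

Step 3 — invert S. det(S) = 5.6·5.6 - (2.4)² = 25.6.
  S^{-1} = (1/det) · [[d, -b], [-b, a]] = [[0.2188, -0.0937],
 [-0.0938, 0.2187]].

Step 4 — quadratic form (x̄ - mu_0)^T · S^{-1} · (x̄ - mu_0):
  S^{-1} · (x̄ - mu_0) = (-0.9062, 1.2812),
  (x̄ - mu_0)^T · [...] = (-2)·(-0.9062) + (5)·(1.2812) = 8.2188.

Step 5 — scale by n: T² = 6 · 8.2188 = 49.3125.

T² ≈ 49.3125


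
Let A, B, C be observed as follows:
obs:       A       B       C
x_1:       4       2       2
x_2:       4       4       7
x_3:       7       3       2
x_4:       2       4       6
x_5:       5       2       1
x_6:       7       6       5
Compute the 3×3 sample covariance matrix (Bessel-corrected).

Step 1 — column means:
  mean(A) = (4 + 4 + 7 + 2 + 5 + 7) / 6 = 29/6 = 4.8333
  mean(B) = (2 + 4 + 3 + 4 + 2 + 6) / 6 = 21/6 = 3.5
  mean(C) = (2 + 7 + 2 + 6 + 1 + 5) / 6 = 23/6 = 3.8333

Step 2 — sample covariance S[i,j] = (1/(n-1)) · Σ_k (x_{k,i} - mean_i) · (x_{k,j} - mean_j), with n-1 = 5.
  S[A,A] = ((-0.8333)·(-0.8333) + (-0.8333)·(-0.8333) + (2.1667)·(2.1667) + (-2.8333)·(-2.8333) + (0.1667)·(0.1667) + (2.1667)·(2.1667)) / 5 = 18.8333/5 = 3.7667
  S[A,B] = ((-0.8333)·(-1.5) + (-0.8333)·(0.5) + (2.1667)·(-0.5) + (-2.8333)·(0.5) + (0.1667)·(-1.5) + (2.1667)·(2.5)) / 5 = 3.5/5 = 0.7
  S[A,C] = ((-0.8333)·(-1.8333) + (-0.8333)·(3.1667) + (2.1667)·(-1.8333) + (-2.8333)·(2.1667) + (0.1667)·(-2.8333) + (2.1667)·(1.1667)) / 5 = -9.1667/5 = -1.8333
  S[B,B] = ((-1.5)·(-1.5) + (0.5)·(0.5) + (-0.5)·(-0.5) + (0.5)·(0.5) + (-1.5)·(-1.5) + (2.5)·(2.5)) / 5 = 11.5/5 = 2.3
  S[B,C] = ((-1.5)·(-1.8333) + (0.5)·(3.1667) + (-0.5)·(-1.8333) + (0.5)·(2.1667) + (-1.5)·(-2.8333) + (2.5)·(1.1667)) / 5 = 13.5/5 = 2.7
  S[C,C] = ((-1.8333)·(-1.8333) + (3.1667)·(3.1667) + (-1.8333)·(-1.8333) + (2.1667)·(2.1667) + (-2.8333)·(-2.8333) + (1.1667)·(1.1667)) / 5 = 30.8333/5 = 6.1667

S is symmetric (S[j,i] = S[i,j]). Assembling:

S = [[3.7667, 0.7, -1.8333],
 [0.7, 2.3, 2.7],
 [-1.8333, 2.7, 6.1667]]


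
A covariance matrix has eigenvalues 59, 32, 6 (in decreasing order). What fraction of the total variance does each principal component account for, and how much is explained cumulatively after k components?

Step 1 — total variance = trace(Sigma) = Σ λ_i = 59 + 32 + 6 = 97.

Step 2 — fraction explained by component i = λ_i / Σ λ:
  PC1: 59/97 = 0.6082
  PC2: 32/97 = 0.3299
  PC3: 6/97 = 0.0619

Step 3 — cumulative fraction after k components = (λ_1 + ... + λ_k) / Σ λ:
  k = 1: 59/97 = 0.6082
  k = 2: (59 + 32)/97 = 91/97 = 0.9381
  k = 3: (59 + 32 + 6)/97 = 97/97 = 1

Summary (fraction, with percent):

explained: PC1 0.6082 (60.82%), PC2 0.3299 (32.99%), PC3 0.0619 (6.19%);  cumulative: 0.6082, 0.9381, 1


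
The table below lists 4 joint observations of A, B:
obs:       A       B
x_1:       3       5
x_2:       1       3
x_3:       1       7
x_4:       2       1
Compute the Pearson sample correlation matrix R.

Step 1 — column means:
  mean(A) = (3 + 1 + 1 + 2) / 4 = 7/4 = 1.75
  mean(B) = (5 + 3 + 7 + 1) / 4 = 16/4 = 4

Step 2 — sample variances and covariances s[i,j] = (1/(n-1)) · Σ_k (x_{k,i} - mean_i) · (x_{k,j} - mean_j), with n-1 = 3:
  s[A,A] = ((1.25)·(1.25) + (-0.75)·(-0.75) + (-0.75)·(-0.75) + (0.25)·(0.25)) / 3 = 2.75/3 = 0.9167
  s[A,B] = ((1.25)·(1) + (-0.75)·(-1) + (-0.75)·(3) + (0.25)·(-3)) / 3 = -1/3 = -0.3333
  s[B,B] = ((1)·(1) + (-1)·(-1) + (3)·(3) + (-3)·(-3)) / 3 = 20/3 = 6.6667
  Sample standard deviations s_i = √(s[i,i]):
  s(A) = √(0.9167) = 0.9574
  s(B) = √(6.6667) = 2.582

Step 3 — r_{ij} = s_{ij} / (s_i · s_j):
  r[A,A] = 1 (diagonal).
  r[A,B] = -0.3333 / (0.9574 · 2.582) = -0.3333 / 2.4721 = -0.1348
  r[B,B] = 1 (diagonal).

R is symmetric with unit diagonal. Assembling:

R = [[1, -0.1348],
 [-0.1348, 1]]


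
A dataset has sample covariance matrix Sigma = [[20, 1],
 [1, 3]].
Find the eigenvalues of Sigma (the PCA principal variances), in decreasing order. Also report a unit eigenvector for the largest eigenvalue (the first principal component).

Step 1 — characteristic polynomial of 2×2 Sigma:
  det(Sigma - λI) = λ² - trace · λ + det = 0.
  trace = 20 + 3 = 23, det = 20·3 - (1)² = 59.
Step 2 — discriminant:
  Δ = trace² - 4·det = 529 - 236 = 293.
Step 3 — eigenvalues:
  λ = (trace ± √Δ)/2 = (23 ± 17.1172)/2,
  λ_1 = 20.0586,  λ_2 = 2.9414.

Step 4 — unit eigenvector for λ_1: solve (Sigma - λ_1 I)v = 0. First row:
  (20 - 20.0586)·v_x + (1)·v_y = 0, i.e. (-0.0586)·v_x + (1)·v_y = 0,
  so v ∝ (b, λ_1 - a) = (1, 0.0586) = u.
  ||u|| = √((1)² + (0.0586)²) = √(1.0034) ≈ 1.0017,
  v_1 = u/||u|| ≈ (0.9983, 0.0585) (||v_1|| = 1).

λ_1 = 20.0586,  λ_2 = 2.9414;  v_1 ≈ (0.9983, 0.0585)


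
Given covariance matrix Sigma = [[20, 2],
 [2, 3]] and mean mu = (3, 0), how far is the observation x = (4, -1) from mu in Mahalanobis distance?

Step 1 — centre the observation: (x - mu) = (1, -1).

Step 2 — invert Sigma. det(Sigma) = 20·3 - (2)² = 56.
  Sigma^{-1} = (1/det) · [[d, -b], [-b, a]] = [[0.0536, -0.0357],
 [-0.0357, 0.3571]].

Step 3 — form the quadratic (x - mu)^T · Sigma^{-1} · (x - mu):
  Sigma^{-1} · (x - mu) = (0.0893, -0.3929).
  (x - mu)^T · [Sigma^{-1} · (x - mu)] = (1)·(0.0893) + (-1)·(-0.3929) = 0.4821.

Step 4 — take square root: d = √(0.4821) ≈ 0.6944.

d(x, mu) = √(0.4821) ≈ 0.6944


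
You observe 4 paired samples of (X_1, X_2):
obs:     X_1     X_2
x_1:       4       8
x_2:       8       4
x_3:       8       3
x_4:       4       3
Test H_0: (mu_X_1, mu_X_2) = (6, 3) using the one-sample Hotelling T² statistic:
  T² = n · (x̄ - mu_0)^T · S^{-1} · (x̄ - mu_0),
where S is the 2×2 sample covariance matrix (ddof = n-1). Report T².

Step 1 — sample mean vector:
  mean(X_1) = (4 + 8 + 8 + 4) / 4 = 24/4 = 6
  mean(X_2) = (8 + 4 + 3 + 3) / 4 = 18/4 = 4.5
  x̄ = (6, 4.5),  deviation x̄ - mu_0 = (6, 4.5) - (6, 3) = (0, 1.5).

Step 2 — sample covariance matrix, S[i,j] = (1/(n-1)) · Σ_k (x_{k,i} - mean_i) · (x_{k,j} - mean_j), divisor n-1 = 3:
  S[X_1,X_1] = ((-2)·(-2) + (2)·(2) + (2)·(2) + (-2)·(-2)) / 3 = 16/3 = 5.3333
  S[X_1,X_2] = ((-2)·(3.5) + (2)·(-0.5) + (2)·(-1.5) + (-2)·(-1.5)) / 3 = -8/3 = -2.6667
  S[X_2,X_2] = ((3.5)·(3.5) + (-0.5)·(-0.5) + (-1.5)·(-1.5) + (-1.5)·(-1.5)) / 3 = 17/3 = 5.6667
  S = [[5.3333, -2.6667],
 [-2.6667, 5.6667]].

Step 3 — invert S. det(S) = 5.3333·5.6667 - (-2.6667)² = 23.1111.
  S^{-1} = (1/det) · [[d, -b], [-b, a]] = [[0.2452, 0.1154],
 [0.1154, 0.2308]].

Step 4 — quadratic form (x̄ - mu_0)^T · S^{-1} · (x̄ - mu_0):
  S^{-1} · (x̄ - mu_0) = (0.1731, 0.3462),
  (x̄ - mu_0)^T · [...] = (0)·(0.1731) + (1.5)·(0.3462) = 0.5192.

Step 5 — scale by n: T² = 4 · 0.5192 = 2.0769.

T² ≈ 2.0769


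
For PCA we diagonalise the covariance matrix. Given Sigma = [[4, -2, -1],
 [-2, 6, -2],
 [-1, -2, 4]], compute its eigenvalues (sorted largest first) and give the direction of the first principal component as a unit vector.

Step 1 — characteristic polynomial p(λ) = det(λI - Sigma) = λ³ - tr·λ² + c_1·λ - det, where tr = trace, c_1 = sum of the principal 2×2 minors, det = det(Sigma):
  tr = 4 + 6 + 4 = 14,
  c_1 = (4·6 - (-2)²) + (4·4 - (-1)²) + (6·4 - (-2)²) = 20 + 15 + 20 = 55,
  det = 4·(6·4 - (-2)²) - (-2)·((-2)·4 - (-2)·(-1)) + (-1)·((-2)·(-2) - 6·(-1)) = 4·(20) - (-2)·(-10) + (-1)·(10) = 50.
  So p(λ) = λ³ - 14λ² + 55λ - 50.
Step 2 — look for an integer root (rational root theorem: any rational root is an integer divisor of 50). Testing λ = 5:
  p(5) = 125 - 350 + 275 - 50 = 0  ✓
  Dividing out (λ - 5): p(λ) = (λ - 5)(λ² - 9λ + 10).
Step 3 — remaining eigenvalues from the quadratic λ² - 9λ + 10 = 0:
  Δ = 9² - 4·10 = 81 - 40 = 41,  λ = (9 ± √41)/2 = (9 ± 6.4031)/2 ≈ 7.7016 or 1.2984.
  Sorted: λ_1 = 7.7016,  λ_2 = 5,  λ_3 = 1.2984  (check: sum = 14 = tr ✓).

Step 4 — unit eigenvector for λ_1 ≈ 7.7016: v spans the null space of (Sigma - λ_1 I), whose rows are
  r_1 = (-3.7016, -2, -1),  r_2 = (-2, -1.7016, -2),  r_3 = (-1, -2, -3.7016).
  v is orthogonal to every row, so take v ∝ r_1 × r_2 = ((-2)·(-2) - (-1)·(-1.7016), (-1)·(-2) - (-3.7016)·(-2), (-3.7016)·(-1.7016) - (-2)·(-2)) ≈ (2.2984, -5.4031, 2.2984).
  Let u = (2.2984, -5.4031, 2.2984).
  ||u|| = √((2.2984)² + (-5.4031)² + (2.2984)²) = √(39.7594) ≈ 6.3055,  v_1 = u/||u|| ≈ (0.3645, -0.8569, 0.3645) (||v_1|| = 1).

λ_1 = 7.7016,  λ_2 = 5,  λ_3 = 1.2984;  v_1 ≈ (0.3645, -0.8569, 0.3645)


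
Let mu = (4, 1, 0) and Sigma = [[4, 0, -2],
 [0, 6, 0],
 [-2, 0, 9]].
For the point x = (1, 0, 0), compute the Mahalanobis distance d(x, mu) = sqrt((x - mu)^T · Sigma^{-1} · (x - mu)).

Step 1 — centre the observation: (x - mu) = (-3, -1, 0).

Step 2 — invert Sigma (cofactor / det for 3×3, or solve directly):
  Sigma^{-1} = [[0.2812, 0, 0.0625],
 [0, 0.1667, 0],
 [0.0625, 0, 0.125]].

Step 3 — form the quadratic (x - mu)^T · Sigma^{-1} · (x - mu):
  Sigma^{-1} · (x - mu) = (-0.8438, -0.1667, -0.1875).
  (x - mu)^T · [Sigma^{-1} · (x - mu)] = (-3)·(-0.8438) + (-1)·(-0.1667) + (0)·(-0.1875) = 2.6979.

Step 4 — take square root: d = √(2.6979) ≈ 1.6425.

d(x, mu) = √(2.6979) ≈ 1.6425


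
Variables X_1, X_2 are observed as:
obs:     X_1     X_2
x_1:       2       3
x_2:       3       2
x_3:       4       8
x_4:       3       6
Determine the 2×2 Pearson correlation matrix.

Step 1 — column means:
  mean(X_1) = (2 + 3 + 4 + 3) / 4 = 12/4 = 3
  mean(X_2) = (3 + 2 + 8 + 6) / 4 = 19/4 = 4.75

Step 2 — sample variances and covariances s[i,j] = (1/(n-1)) · Σ_k (x_{k,i} - mean_i) · (x_{k,j} - mean_j), with n-1 = 3:
  s[X_1,X_1] = ((-1)·(-1) + (0)·(0) + (1)·(1) + (0)·(0)) / 3 = 2/3 = 0.6667
  s[X_1,X_2] = ((-1)·(-1.75) + (0)·(-2.75) + (1)·(3.25) + (0)·(1.25)) / 3 = 5/3 = 1.6667
  s[X_2,X_2] = ((-1.75)·(-1.75) + (-2.75)·(-2.75) + (3.25)·(3.25) + (1.25)·(1.25)) / 3 = 22.75/3 = 7.5833
  Sample standard deviations s_i = √(s[i,i]):
  s(X_1) = √(0.6667) = 0.8165
  s(X_2) = √(7.5833) = 2.7538

Step 3 — r_{ij} = s_{ij} / (s_i · s_j):
  r[X_1,X_1] = 1 (diagonal).
  r[X_1,X_2] = 1.6667 / (0.8165 · 2.7538) = 1.6667 / 2.2485 = 0.7412
  r[X_2,X_2] = 1 (diagonal).

R is symmetric with unit diagonal. Assembling:

R = [[1, 0.7412],
 [0.7412, 1]]


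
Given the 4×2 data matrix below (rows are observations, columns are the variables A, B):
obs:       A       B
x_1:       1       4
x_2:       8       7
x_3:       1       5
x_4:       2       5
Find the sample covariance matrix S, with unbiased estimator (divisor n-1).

Step 1 — column means:
  mean(A) = (1 + 8 + 1 + 2) / 4 = 12/4 = 3
  mean(B) = (4 + 7 + 5 + 5) / 4 = 21/4 = 5.25

Step 2 — sample covariance S[i,j] = (1/(n-1)) · Σ_k (x_{k,i} - mean_i) · (x_{k,j} - mean_j), with n-1 = 3.
  S[A,A] = ((-2)·(-2) + (5)·(5) + (-2)·(-2) + (-1)·(-1)) / 3 = 34/3 = 11.3333
  S[A,B] = ((-2)·(-1.25) + (5)·(1.75) + (-2)·(-0.25) + (-1)·(-0.25)) / 3 = 12/3 = 4
  S[B,B] = ((-1.25)·(-1.25) + (1.75)·(1.75) + (-0.25)·(-0.25) + (-0.25)·(-0.25)) / 3 = 4.75/3 = 1.5833

S is symmetric (S[j,i] = S[i,j]). Assembling:

S = [[11.3333, 4],
 [4, 1.5833]]


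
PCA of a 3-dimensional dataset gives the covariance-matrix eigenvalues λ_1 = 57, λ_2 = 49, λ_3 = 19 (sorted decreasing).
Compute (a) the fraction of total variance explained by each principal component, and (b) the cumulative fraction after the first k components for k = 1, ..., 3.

Step 1 — total variance = trace(Sigma) = Σ λ_i = 57 + 49 + 19 = 125.

Step 2 — fraction explained by component i = λ_i / Σ λ:
  PC1: 57/125 = 0.456
  PC2: 49/125 = 0.392
  PC3: 19/125 = 0.152

Step 3 — cumulative fraction after k components = (λ_1 + ... + λ_k) / Σ λ:
  k = 1: 57/125 = 0.456
  k = 2: (57 + 49)/125 = 106/125 = 0.848
  k = 3: (57 + 49 + 19)/125 = 125/125 = 1

Summary (fraction, with percent):

explained: PC1 0.456 (45.6%), PC2 0.392 (39.2%), PC3 0.152 (15.2%);  cumulative: 0.456, 0.848, 1


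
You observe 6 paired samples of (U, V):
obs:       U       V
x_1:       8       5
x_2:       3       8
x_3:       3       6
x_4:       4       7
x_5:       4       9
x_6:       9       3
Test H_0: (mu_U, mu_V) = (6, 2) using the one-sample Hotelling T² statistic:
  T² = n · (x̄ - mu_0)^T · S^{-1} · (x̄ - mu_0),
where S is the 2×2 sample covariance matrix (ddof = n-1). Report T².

Step 1 — sample mean vector:
  mean(U) = (8 + 3 + 3 + 4 + 4 + 9) / 6 = 31/6 = 5.1667
  mean(V) = (5 + 8 + 6 + 7 + 9 + 3) / 6 = 38/6 = 6.3333
  x̄ = (5.1667, 6.3333),  deviation x̄ - mu_0 = (5.1667, 6.3333) - (6, 2) = (-0.8333, 4.3333).

Step 2 — sample covariance matrix, S[i,j] = (1/(n-1)) · Σ_k (x_{k,i} - mean_i) · (x_{k,j} - mean_j), divisor n-1 = 5:
  S[U,U] = ((2.8333)·(2.8333) + (-2.1667)·(-2.1667) + (-2.1667)·(-2.1667) + (-1.1667)·(-1.1667) + (-1.1667)·(-1.1667) + (3.8333)·(3.8333)) / 5 = 34.8333/5 = 6.9667
  S[U,V] = ((2.8333)·(-1.3333) + (-2.1667)·(1.6667) + (-2.1667)·(-0.3333) + (-1.1667)·(0.6667) + (-1.1667)·(2.6667) + (3.8333)·(-3.3333)) / 5 = -23.3333/5 = -4.6667
  S[V,V] = ((-1.3333)·(-1.3333) + (1.6667)·(1.6667) + (-0.3333)·(-0.3333) + (0.6667)·(0.6667) + (2.6667)·(2.6667) + (-3.3333)·(-3.3333)) / 5 = 23.3333/5 = 4.6667
  S = [[6.9667, -4.6667],
 [-4.6667, 4.6667]].

Step 3 — invert S. det(S) = 6.9667·4.6667 - (-4.6667)² = 10.7333.
  S^{-1} = (1/det) · [[d, -b], [-b, a]] = [[0.4348, 0.4348],
 [0.4348, 0.6491]].

Step 4 — quadratic form (x̄ - mu_0)^T · S^{-1} · (x̄ - mu_0):
  S^{-1} · (x̄ - mu_0) = (1.5217, 2.4503),
  (x̄ - mu_0)^T · [...] = (-0.8333)·(1.5217) + (4.3333)·(2.4503) = 9.3499.

Step 5 — scale by n: T² = 6 · 9.3499 = 56.0994.

T² ≈ 56.0994


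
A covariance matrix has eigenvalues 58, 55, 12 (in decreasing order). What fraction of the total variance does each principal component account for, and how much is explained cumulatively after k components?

Step 1 — total variance = trace(Sigma) = Σ λ_i = 58 + 55 + 12 = 125.

Step 2 — fraction explained by component i = λ_i / Σ λ:
  PC1: 58/125 = 0.464
  PC2: 55/125 = 0.44
  PC3: 12/125 = 0.096

Step 3 — cumulative fraction after k components = (λ_1 + ... + λ_k) / Σ λ:
  k = 1: 58/125 = 0.464
  k = 2: (58 + 55)/125 = 113/125 = 0.904
  k = 3: (58 + 55 + 12)/125 = 125/125 = 1

Summary (fraction, with percent):

explained: PC1 0.464 (46.4%), PC2 0.44 (44%), PC3 0.096 (9.6%);  cumulative: 0.464, 0.904, 1


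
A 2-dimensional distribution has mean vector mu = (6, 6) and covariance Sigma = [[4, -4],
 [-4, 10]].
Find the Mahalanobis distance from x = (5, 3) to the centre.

Step 1 — centre the observation: (x - mu) = (-1, -3).

Step 2 — invert Sigma. det(Sigma) = 4·10 - (-4)² = 24.
  Sigma^{-1} = (1/det) · [[d, -b], [-b, a]] = [[0.4167, 0.1667],
 [0.1667, 0.1667]].

Step 3 — form the quadratic (x - mu)^T · Sigma^{-1} · (x - mu):
  Sigma^{-1} · (x - mu) = (-0.9167, -0.6667).
  (x - mu)^T · [Sigma^{-1} · (x - mu)] = (-1)·(-0.9167) + (-3)·(-0.6667) = 2.9167.

Step 4 — take square root: d = √(2.9167) ≈ 1.7078.

d(x, mu) = √(2.9167) ≈ 1.7078


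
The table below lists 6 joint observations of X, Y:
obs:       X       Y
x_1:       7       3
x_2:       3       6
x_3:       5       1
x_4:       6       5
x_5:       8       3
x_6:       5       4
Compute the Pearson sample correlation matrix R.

Step 1 — column means:
  mean(X) = (7 + 3 + 5 + 6 + 8 + 5) / 6 = 34/6 = 5.6667
  mean(Y) = (3 + 6 + 1 + 5 + 3 + 4) / 6 = 22/6 = 3.6667

Step 2 — sample variances and covariances s[i,j] = (1/(n-1)) · Σ_k (x_{k,i} - mean_i) · (x_{k,j} - mean_j), with n-1 = 5:
  s[X,X] = ((1.3333)·(1.3333) + (-2.6667)·(-2.6667) + (-0.6667)·(-0.6667) + (0.3333)·(0.3333) + (2.3333)·(2.3333) + (-0.6667)·(-0.6667)) / 5 = 15.3333/5 = 3.0667
  s[X,Y] = ((1.3333)·(-0.6667) + (-2.6667)·(2.3333) + (-0.6667)·(-2.6667) + (0.3333)·(1.3333) + (2.3333)·(-0.6667) + (-0.6667)·(0.3333)) / 5 = -6.6667/5 = -1.3333
  s[Y,Y] = ((-0.6667)·(-0.6667) + (2.3333)·(2.3333) + (-2.6667)·(-2.6667) + (1.3333)·(1.3333) + (-0.6667)·(-0.6667) + (0.3333)·(0.3333)) / 5 = 15.3333/5 = 3.0667
  Sample standard deviations s_i = √(s[i,i]):
  s(X) = √(3.0667) = 1.7512
  s(Y) = √(3.0667) = 1.7512

Step 3 — r_{ij} = s_{ij} / (s_i · s_j):
  r[X,X] = 1 (diagonal).
  r[X,Y] = -1.3333 / (1.7512 · 1.7512) = -1.3333 / 3.0667 = -0.4348
  r[Y,Y] = 1 (diagonal).

R is symmetric with unit diagonal. Assembling:

R = [[1, -0.4348],
 [-0.4348, 1]]


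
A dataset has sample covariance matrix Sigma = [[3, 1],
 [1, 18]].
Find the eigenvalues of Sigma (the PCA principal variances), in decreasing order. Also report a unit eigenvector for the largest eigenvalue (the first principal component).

Step 1 — characteristic polynomial of 2×2 Sigma:
  det(Sigma - λI) = λ² - trace · λ + det = 0.
  trace = 3 + 18 = 21, det = 3·18 - (1)² = 53.
Step 2 — discriminant:
  Δ = trace² - 4·det = 441 - 212 = 229.
Step 3 — eigenvalues:
  λ = (trace ± √Δ)/2 = (21 ± 15.1327)/2,
  λ_1 = 18.0664,  λ_2 = 2.9336.

Step 4 — unit eigenvector for λ_1: solve (Sigma - λ_1 I)v = 0. First row:
  (3 - 18.0664)·v_x + (1)·v_y = 0, i.e. (-15.0664)·v_x + (1)·v_y = 0,
  so v ∝ (b, λ_1 - a) = (1, 15.0664) = u.
  ||u|| = √((1)² + (15.0664)²) = √(227.9956) ≈ 15.0995,
  v_1 = u/||u|| ≈ (0.0662, 0.9978) (||v_1|| = 1).

λ_1 = 18.0664,  λ_2 = 2.9336;  v_1 ≈ (0.0662, 0.9978)


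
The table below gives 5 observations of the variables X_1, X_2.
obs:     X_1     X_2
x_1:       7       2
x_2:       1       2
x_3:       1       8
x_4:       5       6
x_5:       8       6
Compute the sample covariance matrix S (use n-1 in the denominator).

Step 1 — column means:
  mean(X_1) = (7 + 1 + 1 + 5 + 8) / 5 = 22/5 = 4.4
  mean(X_2) = (2 + 2 + 8 + 6 + 6) / 5 = 24/5 = 4.8

Step 2 — sample covariance S[i,j] = (1/(n-1)) · Σ_k (x_{k,i} - mean_i) · (x_{k,j} - mean_j), with n-1 = 4.
  S[X_1,X_1] = ((2.6)·(2.6) + (-3.4)·(-3.4) + (-3.4)·(-3.4) + (0.6)·(0.6) + (3.6)·(3.6)) / 4 = 43.2/4 = 10.8
  S[X_1,X_2] = ((2.6)·(-2.8) + (-3.4)·(-2.8) + (-3.4)·(3.2) + (0.6)·(1.2) + (3.6)·(1.2)) / 4 = -3.6/4 = -0.9
  S[X_2,X_2] = ((-2.8)·(-2.8) + (-2.8)·(-2.8) + (3.2)·(3.2) + (1.2)·(1.2) + (1.2)·(1.2)) / 4 = 28.8/4 = 7.2

S is symmetric (S[j,i] = S[i,j]). Assembling:

S = [[10.8, -0.9],
 [-0.9, 7.2]]


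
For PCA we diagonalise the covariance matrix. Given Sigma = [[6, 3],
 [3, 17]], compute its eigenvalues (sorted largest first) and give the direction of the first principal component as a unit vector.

Step 1 — characteristic polynomial of 2×2 Sigma:
  det(Sigma - λI) = λ² - trace · λ + det = 0.
  trace = 6 + 17 = 23, det = 6·17 - (3)² = 93.
Step 2 — discriminant:
  Δ = trace² - 4·det = 529 - 372 = 157.
Step 3 — eigenvalues:
  λ = (trace ± √Δ)/2 = (23 ± 12.53)/2,
  λ_1 = 17.765,  λ_2 = 5.235.

Step 4 — unit eigenvector for λ_1: solve (Sigma - λ_1 I)v = 0. First row:
  (6 - 17.765)·v_x + (3)·v_y = 0, i.e. (-11.765)·v_x + (3)·v_y = 0,
  so v ∝ (b, λ_1 - a) = (3, 11.765) = u.
  ||u|| = √((3)² + (11.765)²) = √(147.4148) ≈ 12.1414,
  v_1 = u/||u|| ≈ (0.2471, 0.969) (||v_1|| = 1).

λ_1 = 17.765,  λ_2 = 5.235;  v_1 ≈ (0.2471, 0.969)


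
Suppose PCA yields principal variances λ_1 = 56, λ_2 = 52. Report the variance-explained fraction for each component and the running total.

Step 1 — total variance = trace(Sigma) = Σ λ_i = 56 + 52 = 108.

Step 2 — fraction explained by component i = λ_i / Σ λ:
  PC1: 56/108 = 0.5185
  PC2: 52/108 = 0.4815

Step 3 — cumulative fraction after k components = (λ_1 + ... + λ_k) / Σ λ:
  k = 1: 56/108 = 0.5185
  k = 2: (56 + 52)/108 = 108/108 = 1

Summary (fraction, with percent):

explained: PC1 0.5185 (51.85%), PC2 0.4815 (48.15%);  cumulative: 0.5185, 1


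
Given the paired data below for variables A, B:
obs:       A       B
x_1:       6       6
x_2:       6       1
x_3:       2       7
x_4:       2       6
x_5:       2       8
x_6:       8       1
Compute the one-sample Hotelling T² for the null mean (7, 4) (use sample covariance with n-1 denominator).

Step 1 — sample mean vector:
  mean(A) = (6 + 6 + 2 + 2 + 2 + 8) / 6 = 26/6 = 4.3333
  mean(B) = (6 + 1 + 7 + 6 + 8 + 1) / 6 = 29/6 = 4.8333
  x̄ = (4.3333, 4.8333),  deviation x̄ - mu_0 = (4.3333, 4.8333) - (7, 4) = (-2.6667, 0.8333).

Step 2 — sample covariance matrix, S[i,j] = (1/(n-1)) · Σ_k (x_{k,i} - mean_i) · (x_{k,j} - mean_j), divisor n-1 = 5:
  S[A,A] = ((1.6667)·(1.6667) + (1.6667)·(1.6667) + (-2.3333)·(-2.3333) + (-2.3333)·(-2.3333) + (-2.3333)·(-2.3333) + (3.6667)·(3.6667)) / 5 = 35.3333/5 = 7.0667
  S[A,B] = ((1.6667)·(1.1667) + (1.6667)·(-3.8333) + (-2.3333)·(2.1667) + (-2.3333)·(1.1667) + (-2.3333)·(3.1667) + (3.6667)·(-3.8333)) / 5 = -33.6667/5 = -6.7333
  S[B,B] = ((1.1667)·(1.1667) + (-3.8333)·(-3.8333) + (2.1667)·(2.1667) + (1.1667)·(1.1667) + (3.1667)·(3.1667) + (-3.8333)·(-3.8333)) / 5 = 46.8333/5 = 9.3667
  S = [[7.0667, -6.7333],
 [-6.7333, 9.3667]].

Step 3 — invert S. det(S) = 7.0667·9.3667 - (-6.7333)² = 20.8533.
  S^{-1} = (1/det) · [[d, -b], [-b, a]] = [[0.4492, 0.3229],
 [0.3229, 0.3389]].

Step 4 — quadratic form (x̄ - mu_0)^T · S^{-1} · (x̄ - mu_0):
  S^{-1} · (x̄ - mu_0) = (-0.9287, -0.5786),
  (x̄ - mu_0)^T · [...] = (-2.6667)·(-0.9287) + (0.8333)·(-0.5786) = 1.9944.

Step 5 — scale by n: T² = 6 · 1.9944 = 11.9661.

T² ≈ 11.9661


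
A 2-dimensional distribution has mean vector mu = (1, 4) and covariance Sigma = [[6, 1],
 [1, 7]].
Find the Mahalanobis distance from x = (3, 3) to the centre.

Step 1 — centre the observation: (x - mu) = (2, -1).

Step 2 — invert Sigma. det(Sigma) = 6·7 - (1)² = 41.
  Sigma^{-1} = (1/det) · [[d, -b], [-b, a]] = [[0.1707, -0.0244],
 [-0.0244, 0.1463]].

Step 3 — form the quadratic (x - mu)^T · Sigma^{-1} · (x - mu):
  Sigma^{-1} · (x - mu) = (0.3659, -0.1951).
  (x - mu)^T · [Sigma^{-1} · (x - mu)] = (2)·(0.3659) + (-1)·(-0.1951) = 0.9268.

Step 4 — take square root: d = √(0.9268) ≈ 0.9627.

d(x, mu) = √(0.9268) ≈ 0.9627


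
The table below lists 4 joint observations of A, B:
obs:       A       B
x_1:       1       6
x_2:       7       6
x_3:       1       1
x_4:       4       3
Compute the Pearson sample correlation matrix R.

Step 1 — column means:
  mean(A) = (1 + 7 + 1 + 4) / 4 = 13/4 = 3.25
  mean(B) = (6 + 6 + 1 + 3) / 4 = 16/4 = 4

Step 2 — sample variances and covariances s[i,j] = (1/(n-1)) · Σ_k (x_{k,i} - mean_i) · (x_{k,j} - mean_j), with n-1 = 3:
  s[A,A] = ((-2.25)·(-2.25) + (3.75)·(3.75) + (-2.25)·(-2.25) + (0.75)·(0.75)) / 3 = 24.75/3 = 8.25
  s[A,B] = ((-2.25)·(2) + (3.75)·(2) + (-2.25)·(-3) + (0.75)·(-1)) / 3 = 9/3 = 3
  s[B,B] = ((2)·(2) + (2)·(2) + (-3)·(-3) + (-1)·(-1)) / 3 = 18/3 = 6
  Sample standard deviations s_i = √(s[i,i]):
  s(A) = √(8.25) = 2.8723
  s(B) = √(6) = 2.4495

Step 3 — r_{ij} = s_{ij} / (s_i · s_j):
  r[A,A] = 1 (diagonal).
  r[A,B] = 3 / (2.8723 · 2.4495) = 3 / 7.0356 = 0.4264
  r[B,B] = 1 (diagonal).

R is symmetric with unit diagonal. Assembling:

R = [[1, 0.4264],
 [0.4264, 1]]


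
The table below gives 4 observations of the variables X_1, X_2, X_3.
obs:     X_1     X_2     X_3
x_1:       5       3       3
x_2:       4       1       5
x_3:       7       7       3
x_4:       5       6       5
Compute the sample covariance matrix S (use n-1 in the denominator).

Step 1 — column means:
  mean(X_1) = (5 + 4 + 7 + 5) / 4 = 21/4 = 5.25
  mean(X_2) = (3 + 1 + 7 + 6) / 4 = 17/4 = 4.25
  mean(X_3) = (3 + 5 + 3 + 5) / 4 = 16/4 = 4

Step 2 — sample covariance S[i,j] = (1/(n-1)) · Σ_k (x_{k,i} - mean_i) · (x_{k,j} - mean_j), with n-1 = 3.
  S[X_1,X_1] = ((-0.25)·(-0.25) + (-1.25)·(-1.25) + (1.75)·(1.75) + (-0.25)·(-0.25)) / 3 = 4.75/3 = 1.5833
  S[X_1,X_2] = ((-0.25)·(-1.25) + (-1.25)·(-3.25) + (1.75)·(2.75) + (-0.25)·(1.75)) / 3 = 8.75/3 = 2.9167
  S[X_1,X_3] = ((-0.25)·(-1) + (-1.25)·(1) + (1.75)·(-1) + (-0.25)·(1)) / 3 = -3/3 = -1
  S[X_2,X_2] = ((-1.25)·(-1.25) + (-3.25)·(-3.25) + (2.75)·(2.75) + (1.75)·(1.75)) / 3 = 22.75/3 = 7.5833
  S[X_2,X_3] = ((-1.25)·(-1) + (-3.25)·(1) + (2.75)·(-1) + (1.75)·(1)) / 3 = -3/3 = -1
  S[X_3,X_3] = ((-1)·(-1) + (1)·(1) + (-1)·(-1) + (1)·(1)) / 3 = 4/3 = 1.3333

S is symmetric (S[j,i] = S[i,j]). Assembling:

S = [[1.5833, 2.9167, -1],
 [2.9167, 7.5833, -1],
 [-1, -1, 1.3333]]


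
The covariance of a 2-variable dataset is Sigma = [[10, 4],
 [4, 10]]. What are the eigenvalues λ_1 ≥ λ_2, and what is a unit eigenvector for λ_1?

Step 1 — characteristic polynomial of 2×2 Sigma:
  det(Sigma - λI) = λ² - trace · λ + det = 0.
  trace = 10 + 10 = 20, det = 10·10 - (4)² = 84.
Step 2 — discriminant:
  Δ = trace² - 4·det = 400 - 336 = 64.
Step 3 — eigenvalues:
  λ = (trace ± √Δ)/2 = (20 ± 8)/2,
  λ_1 = 14,  λ_2 = 6.

Step 4 — unit eigenvector for λ_1: solve (Sigma - λ_1 I)v = 0. First row:
  (10 - 14)·v_x + (4)·v_y = 0, i.e. (-4)·v_x + (4)·v_y = 0,
  so v ∝ (b, λ_1 - a) = (4, 4) = u.
  ||u|| = √((4)² + (4)²) = √(32) ≈ 5.6569,
  v_1 = u/||u|| ≈ (0.7071, 0.7071) (||v_1|| = 1).

λ_1 = 14,  λ_2 = 6;  v_1 ≈ (0.7071, 0.7071)


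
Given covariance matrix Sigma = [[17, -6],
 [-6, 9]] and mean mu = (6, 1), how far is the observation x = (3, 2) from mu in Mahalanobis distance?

Step 1 — centre the observation: (x - mu) = (-3, 1).

Step 2 — invert Sigma. det(Sigma) = 17·9 - (-6)² = 117.
  Sigma^{-1} = (1/det) · [[d, -b], [-b, a]] = [[0.0769, 0.0513],
 [0.0513, 0.1453]].

Step 3 — form the quadratic (x - mu)^T · Sigma^{-1} · (x - mu):
  Sigma^{-1} · (x - mu) = (-0.1795, -0.0085).
  (x - mu)^T · [Sigma^{-1} · (x - mu)] = (-3)·(-0.1795) + (1)·(-0.0085) = 0.5299.

Step 4 — take square root: d = √(0.5299) ≈ 0.728.

d(x, mu) = √(0.5299) ≈ 0.728


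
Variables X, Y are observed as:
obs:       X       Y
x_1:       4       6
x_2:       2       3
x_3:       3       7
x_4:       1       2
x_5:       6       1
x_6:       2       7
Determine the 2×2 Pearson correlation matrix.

Step 1 — column means:
  mean(X) = (4 + 2 + 3 + 1 + 6 + 2) / 6 = 18/6 = 3
  mean(Y) = (6 + 3 + 7 + 2 + 1 + 7) / 6 = 26/6 = 4.3333

Step 2 — sample variances and covariances s[i,j] = (1/(n-1)) · Σ_k (x_{k,i} - mean_i) · (x_{k,j} - mean_j), with n-1 = 5:
  s[X,X] = ((1)·(1) + (-1)·(-1) + (0)·(0) + (-2)·(-2) + (3)·(3) + (-1)·(-1)) / 5 = 16/5 = 3.2
  s[X,Y] = ((1)·(1.6667) + (-1)·(-1.3333) + (0)·(2.6667) + (-2)·(-2.3333) + (3)·(-3.3333) + (-1)·(2.6667)) / 5 = -5/5 = -1
  s[Y,Y] = ((1.6667)·(1.6667) + (-1.3333)·(-1.3333) + (2.6667)·(2.6667) + (-2.3333)·(-2.3333) + (-3.3333)·(-3.3333) + (2.6667)·(2.6667)) / 5 = 35.3333/5 = 7.0667
  Sample standard deviations s_i = √(s[i,i]):
  s(X) = √(3.2) = 1.7889
  s(Y) = √(7.0667) = 2.6583

Step 3 — r_{ij} = s_{ij} / (s_i · s_j):
  r[X,X] = 1 (diagonal).
  r[X,Y] = -1 / (1.7889 · 2.6583) = -1 / 4.7553 = -0.2103
  r[Y,Y] = 1 (diagonal).

R is symmetric with unit diagonal. Assembling:

R = [[1, -0.2103],
 [-0.2103, 1]]


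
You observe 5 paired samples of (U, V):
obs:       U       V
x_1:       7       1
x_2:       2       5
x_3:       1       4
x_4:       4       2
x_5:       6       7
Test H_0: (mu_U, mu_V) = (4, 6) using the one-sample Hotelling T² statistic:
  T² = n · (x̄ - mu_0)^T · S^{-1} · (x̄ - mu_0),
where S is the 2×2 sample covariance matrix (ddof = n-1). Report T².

Step 1 — sample mean vector:
  mean(U) = (7 + 2 + 1 + 4 + 6) / 5 = 20/5 = 4
  mean(V) = (1 + 5 + 4 + 2 + 7) / 5 = 19/5 = 3.8
  x̄ = (4, 3.8),  deviation x̄ - mu_0 = (4, 3.8) - (4, 6) = (0, -2.2).

Step 2 — sample covariance matrix, S[i,j] = (1/(n-1)) · Σ_k (x_{k,i} - mean_i) · (x_{k,j} - mean_j), divisor n-1 = 4:
  S[U,U] = ((3)·(3) + (-2)·(-2) + (-3)·(-3) + (0)·(0) + (2)·(2)) / 4 = 26/4 = 6.5
  S[U,V] = ((3)·(-2.8) + (-2)·(1.2) + (-3)·(0.2) + (0)·(-1.8) + (2)·(3.2)) / 4 = -5/4 = -1.25
  S[V,V] = ((-2.8)·(-2.8) + (1.2)·(1.2) + (0.2)·(0.2) + (-1.8)·(-1.8) + (3.2)·(3.2)) / 4 = 22.8/4 = 5.7
  S = [[6.5, -1.25],
 [-1.25, 5.7]].

Step 3 — invert S. det(S) = 6.5·5.7 - (-1.25)² = 35.4875.
  S^{-1} = (1/det) · [[d, -b], [-b, a]] = [[0.1606, 0.0352],
 [0.0352, 0.1832]].

Step 4 — quadratic form (x̄ - mu_0)^T · S^{-1} · (x̄ - mu_0):
  S^{-1} · (x̄ - mu_0) = (-0.0775, -0.403),
  (x̄ - mu_0)^T · [...] = (0)·(-0.0775) + (-2.2)·(-0.403) = 0.8865.

Step 5 — scale by n: T² = 5 · 0.8865 = 4.4325.

T² ≈ 4.4325


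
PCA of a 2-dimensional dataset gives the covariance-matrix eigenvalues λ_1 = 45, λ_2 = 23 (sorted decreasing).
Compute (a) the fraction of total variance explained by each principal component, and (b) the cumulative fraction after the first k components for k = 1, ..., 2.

Step 1 — total variance = trace(Sigma) = Σ λ_i = 45 + 23 = 68.

Step 2 — fraction explained by component i = λ_i / Σ λ:
  PC1: 45/68 = 0.6618
  PC2: 23/68 = 0.3382

Step 3 — cumulative fraction after k components = (λ_1 + ... + λ_k) / Σ λ:
  k = 1: 45/68 = 0.6618
  k = 2: (45 + 23)/68 = 68/68 = 1

Summary (fraction, with percent):

explained: PC1 0.6618 (66.18%), PC2 0.3382 (33.82%);  cumulative: 0.6618, 1


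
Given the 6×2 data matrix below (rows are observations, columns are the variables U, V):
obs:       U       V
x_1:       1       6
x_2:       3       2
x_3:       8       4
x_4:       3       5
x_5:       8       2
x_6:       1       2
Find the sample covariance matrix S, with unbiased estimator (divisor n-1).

Step 1 — column means:
  mean(U) = (1 + 3 + 8 + 3 + 8 + 1) / 6 = 24/6 = 4
  mean(V) = (6 + 2 + 4 + 5 + 2 + 2) / 6 = 21/6 = 3.5

Step 2 — sample covariance S[i,j] = (1/(n-1)) · Σ_k (x_{k,i} - mean_i) · (x_{k,j} - mean_j), with n-1 = 5.
  S[U,U] = ((-3)·(-3) + (-1)·(-1) + (4)·(4) + (-1)·(-1) + (4)·(4) + (-3)·(-3)) / 5 = 52/5 = 10.4
  S[U,V] = ((-3)·(2.5) + (-1)·(-1.5) + (4)·(0.5) + (-1)·(1.5) + (4)·(-1.5) + (-3)·(-1.5)) / 5 = -7/5 = -1.4
  S[V,V] = ((2.5)·(2.5) + (-1.5)·(-1.5) + (0.5)·(0.5) + (1.5)·(1.5) + (-1.5)·(-1.5) + (-1.5)·(-1.5)) / 5 = 15.5/5 = 3.1

S is symmetric (S[j,i] = S[i,j]). Assembling:

S = [[10.4, -1.4],
 [-1.4, 3.1]]


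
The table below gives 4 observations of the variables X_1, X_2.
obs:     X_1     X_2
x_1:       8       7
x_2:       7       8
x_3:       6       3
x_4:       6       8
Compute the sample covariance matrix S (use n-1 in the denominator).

Step 1 — column means:
  mean(X_1) = (8 + 7 + 6 + 6) / 4 = 27/4 = 6.75
  mean(X_2) = (7 + 8 + 3 + 8) / 4 = 26/4 = 6.5

Step 2 — sample covariance S[i,j] = (1/(n-1)) · Σ_k (x_{k,i} - mean_i) · (x_{k,j} - mean_j), with n-1 = 3.
  S[X_1,X_1] = ((1.25)·(1.25) + (0.25)·(0.25) + (-0.75)·(-0.75) + (-0.75)·(-0.75)) / 3 = 2.75/3 = 0.9167
  S[X_1,X_2] = ((1.25)·(0.5) + (0.25)·(1.5) + (-0.75)·(-3.5) + (-0.75)·(1.5)) / 3 = 2.5/3 = 0.8333
  S[X_2,X_2] = ((0.5)·(0.5) + (1.5)·(1.5) + (-3.5)·(-3.5) + (1.5)·(1.5)) / 3 = 17/3 = 5.6667

S is symmetric (S[j,i] = S[i,j]). Assembling:

S = [[0.9167, 0.8333],
 [0.8333, 5.6667]]


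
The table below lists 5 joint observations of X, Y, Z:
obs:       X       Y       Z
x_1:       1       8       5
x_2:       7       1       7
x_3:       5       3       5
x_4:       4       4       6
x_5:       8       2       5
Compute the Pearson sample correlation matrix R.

Step 1 — column means:
  mean(X) = (1 + 7 + 5 + 4 + 8) / 5 = 25/5 = 5
  mean(Y) = (8 + 1 + 3 + 4 + 2) / 5 = 18/5 = 3.6
  mean(Z) = (5 + 7 + 5 + 6 + 5) / 5 = 28/5 = 5.6

Step 2 — sample variances and covariances s[i,j] = (1/(n-1)) · Σ_k (x_{k,i} - mean_i) · (x_{k,j} - mean_j), with n-1 = 4:
  s[X,X] = ((-4)·(-4) + (2)·(2) + (0)·(0) + (-1)·(-1) + (3)·(3)) / 4 = 30/4 = 7.5
  s[X,Y] = ((-4)·(4.4) + (2)·(-2.6) + (0)·(-0.6) + (-1)·(0.4) + (3)·(-1.6)) / 4 = -28/4 = -7
  s[X,Z] = ((-4)·(-0.6) + (2)·(1.4) + (0)·(-0.6) + (-1)·(0.4) + (3)·(-0.6)) / 4 = 3/4 = 0.75
  s[Y,Y] = ((4.4)·(4.4) + (-2.6)·(-2.6) + (-0.6)·(-0.6) + (0.4)·(0.4) + (-1.6)·(-1.6)) / 4 = 29.2/4 = 7.3
  s[Y,Z] = ((4.4)·(-0.6) + (-2.6)·(1.4) + (-0.6)·(-0.6) + (0.4)·(0.4) + (-1.6)·(-0.6)) / 4 = -4.8/4 = -1.2
  s[Z,Z] = ((-0.6)·(-0.6) + (1.4)·(1.4) + (-0.6)·(-0.6) + (0.4)·(0.4) + (-0.6)·(-0.6)) / 4 = 3.2/4 = 0.8
  Sample standard deviations s_i = √(s[i,i]):
  s(X) = √(7.5) = 2.7386
  s(Y) = √(7.3) = 2.7019
  s(Z) = √(0.8) = 0.8944

Step 3 — r_{ij} = s_{ij} / (s_i · s_j):
  r[X,X] = 1 (diagonal).
  r[X,Y] = -7 / (2.7386 · 2.7019) = -7 / 7.3993 = -0.946
  r[X,Z] = 0.75 / (2.7386 · 0.8944) = 0.75 / 2.4495 = 0.3062
  r[Y,Y] = 1 (diagonal).
  r[Y,Z] = -1.2 / (2.7019 · 0.8944) = -1.2 / 2.4166 = -0.4966
  r[Z,Z] = 1 (diagonal).

R is symmetric with unit diagonal. Assembling:

R = [[1, -0.946, 0.3062],
 [-0.946, 1, -0.4966],
 [0.3062, -0.4966, 1]]


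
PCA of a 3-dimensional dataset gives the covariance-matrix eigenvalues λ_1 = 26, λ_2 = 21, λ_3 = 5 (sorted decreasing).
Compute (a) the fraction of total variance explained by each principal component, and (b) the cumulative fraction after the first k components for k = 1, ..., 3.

Step 1 — total variance = trace(Sigma) = Σ λ_i = 26 + 21 + 5 = 52.

Step 2 — fraction explained by component i = λ_i / Σ λ:
  PC1: 26/52 = 0.5
  PC2: 21/52 = 0.4038
  PC3: 5/52 = 0.0962

Step 3 — cumulative fraction after k components = (λ_1 + ... + λ_k) / Σ λ:
  k = 1: 26/52 = 0.5
  k = 2: (26 + 21)/52 = 47/52 = 0.9038
  k = 3: (26 + 21 + 5)/52 = 52/52 = 1

Summary (fraction, with percent):

explained: PC1 0.5 (50%), PC2 0.4038 (40.38%), PC3 0.0962 (9.62%);  cumulative: 0.5, 0.9038, 1
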